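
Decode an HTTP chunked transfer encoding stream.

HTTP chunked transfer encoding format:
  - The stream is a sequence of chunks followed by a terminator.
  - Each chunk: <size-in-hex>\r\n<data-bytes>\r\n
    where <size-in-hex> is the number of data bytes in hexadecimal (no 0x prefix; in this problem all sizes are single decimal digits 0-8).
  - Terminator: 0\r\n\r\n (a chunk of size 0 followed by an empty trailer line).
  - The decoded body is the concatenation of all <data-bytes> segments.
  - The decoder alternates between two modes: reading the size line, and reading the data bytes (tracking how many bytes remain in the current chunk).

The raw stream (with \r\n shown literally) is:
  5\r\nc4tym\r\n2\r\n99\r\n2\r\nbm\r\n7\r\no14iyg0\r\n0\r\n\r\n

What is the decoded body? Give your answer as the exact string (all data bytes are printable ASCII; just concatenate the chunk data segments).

Answer: c4tym99bmo14iyg0

Derivation:
Chunk 1: stream[0..1]='5' size=0x5=5, data at stream[3..8]='c4tym' -> body[0..5], body so far='c4tym'
Chunk 2: stream[10..11]='2' size=0x2=2, data at stream[13..15]='99' -> body[5..7], body so far='c4tym99'
Chunk 3: stream[17..18]='2' size=0x2=2, data at stream[20..22]='bm' -> body[7..9], body so far='c4tym99bm'
Chunk 4: stream[24..25]='7' size=0x7=7, data at stream[27..34]='o14iyg0' -> body[9..16], body so far='c4tym99bmo14iyg0'
Chunk 5: stream[36..37]='0' size=0 (terminator). Final body='c4tym99bmo14iyg0' (16 bytes)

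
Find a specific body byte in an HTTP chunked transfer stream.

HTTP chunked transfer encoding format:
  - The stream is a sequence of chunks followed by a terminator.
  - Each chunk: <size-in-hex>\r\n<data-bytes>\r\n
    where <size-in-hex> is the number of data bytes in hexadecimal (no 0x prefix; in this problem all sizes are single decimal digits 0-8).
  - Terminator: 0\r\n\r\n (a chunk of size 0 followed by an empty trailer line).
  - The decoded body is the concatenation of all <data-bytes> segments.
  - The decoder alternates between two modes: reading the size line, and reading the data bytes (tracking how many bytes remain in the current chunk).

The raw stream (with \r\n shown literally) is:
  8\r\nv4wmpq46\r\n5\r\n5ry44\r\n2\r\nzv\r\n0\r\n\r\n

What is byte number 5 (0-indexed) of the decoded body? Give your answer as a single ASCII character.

Chunk 1: stream[0..1]='8' size=0x8=8, data at stream[3..11]='v4wmpq46' -> body[0..8], body so far='v4wmpq46'
Chunk 2: stream[13..14]='5' size=0x5=5, data at stream[16..21]='5ry44' -> body[8..13], body so far='v4wmpq465ry44'
Chunk 3: stream[23..24]='2' size=0x2=2, data at stream[26..28]='zv' -> body[13..15], body so far='v4wmpq465ry44zv'
Chunk 4: stream[30..31]='0' size=0 (terminator). Final body='v4wmpq465ry44zv' (15 bytes)
Body byte 5 = 'q'

Answer: q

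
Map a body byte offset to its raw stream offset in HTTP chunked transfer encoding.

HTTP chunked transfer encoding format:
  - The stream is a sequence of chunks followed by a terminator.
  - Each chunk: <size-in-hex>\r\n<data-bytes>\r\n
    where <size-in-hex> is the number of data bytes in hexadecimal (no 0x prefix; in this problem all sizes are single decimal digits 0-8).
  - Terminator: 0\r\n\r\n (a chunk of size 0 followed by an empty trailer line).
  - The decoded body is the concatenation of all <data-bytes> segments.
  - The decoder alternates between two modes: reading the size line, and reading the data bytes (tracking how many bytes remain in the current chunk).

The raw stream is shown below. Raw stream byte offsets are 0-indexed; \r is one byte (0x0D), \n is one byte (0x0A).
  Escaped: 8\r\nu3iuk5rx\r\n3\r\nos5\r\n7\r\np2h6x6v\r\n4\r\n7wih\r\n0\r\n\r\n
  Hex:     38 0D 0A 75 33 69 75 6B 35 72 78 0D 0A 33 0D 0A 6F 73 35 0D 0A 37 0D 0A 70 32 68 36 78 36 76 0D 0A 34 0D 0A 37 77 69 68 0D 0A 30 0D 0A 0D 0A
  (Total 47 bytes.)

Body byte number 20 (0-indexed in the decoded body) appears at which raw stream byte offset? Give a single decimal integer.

Chunk 1: stream[0..1]='8' size=0x8=8, data at stream[3..11]='u3iuk5rx' -> body[0..8], body so far='u3iuk5rx'
Chunk 2: stream[13..14]='3' size=0x3=3, data at stream[16..19]='os5' -> body[8..11], body so far='u3iuk5rxos5'
Chunk 3: stream[21..22]='7' size=0x7=7, data at stream[24..31]='p2h6x6v' -> body[11..18], body so far='u3iuk5rxos5p2h6x6v'
Chunk 4: stream[33..34]='4' size=0x4=4, data at stream[36..40]='7wih' -> body[18..22], body so far='u3iuk5rxos5p2h6x6v7wih'
Chunk 5: stream[42..43]='0' size=0 (terminator). Final body='u3iuk5rxos5p2h6x6v7wih' (22 bytes)
Body byte 20 at stream offset 38

Answer: 38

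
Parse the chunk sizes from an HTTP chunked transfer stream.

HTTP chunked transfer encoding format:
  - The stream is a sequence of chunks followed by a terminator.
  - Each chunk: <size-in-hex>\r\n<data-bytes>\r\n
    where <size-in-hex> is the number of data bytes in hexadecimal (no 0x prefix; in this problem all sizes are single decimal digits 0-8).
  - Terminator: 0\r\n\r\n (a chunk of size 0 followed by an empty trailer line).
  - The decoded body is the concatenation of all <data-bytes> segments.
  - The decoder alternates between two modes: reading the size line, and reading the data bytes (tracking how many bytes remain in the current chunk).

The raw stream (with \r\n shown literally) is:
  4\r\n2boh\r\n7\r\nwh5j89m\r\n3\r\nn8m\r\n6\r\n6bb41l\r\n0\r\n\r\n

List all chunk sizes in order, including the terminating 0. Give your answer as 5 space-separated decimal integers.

Chunk 1: stream[0..1]='4' size=0x4=4, data at stream[3..7]='2boh' -> body[0..4], body so far='2boh'
Chunk 2: stream[9..10]='7' size=0x7=7, data at stream[12..19]='wh5j89m' -> body[4..11], body so far='2bohwh5j89m'
Chunk 3: stream[21..22]='3' size=0x3=3, data at stream[24..27]='n8m' -> body[11..14], body so far='2bohwh5j89mn8m'
Chunk 4: stream[29..30]='6' size=0x6=6, data at stream[32..38]='6bb41l' -> body[14..20], body so far='2bohwh5j89mn8m6bb41l'
Chunk 5: stream[40..41]='0' size=0 (terminator). Final body='2bohwh5j89mn8m6bb41l' (20 bytes)

Answer: 4 7 3 6 0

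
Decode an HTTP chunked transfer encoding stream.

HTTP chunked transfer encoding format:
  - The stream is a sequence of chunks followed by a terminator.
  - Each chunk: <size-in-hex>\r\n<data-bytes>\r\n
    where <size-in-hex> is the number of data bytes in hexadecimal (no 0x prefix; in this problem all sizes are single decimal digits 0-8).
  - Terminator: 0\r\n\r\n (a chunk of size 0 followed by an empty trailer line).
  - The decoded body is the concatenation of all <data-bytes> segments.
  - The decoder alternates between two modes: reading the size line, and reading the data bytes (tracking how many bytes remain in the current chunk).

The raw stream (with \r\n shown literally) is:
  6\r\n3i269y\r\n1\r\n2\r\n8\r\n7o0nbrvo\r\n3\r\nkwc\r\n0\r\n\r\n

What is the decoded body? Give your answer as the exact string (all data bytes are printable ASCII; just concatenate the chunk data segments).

Chunk 1: stream[0..1]='6' size=0x6=6, data at stream[3..9]='3i269y' -> body[0..6], body so far='3i269y'
Chunk 2: stream[11..12]='1' size=0x1=1, data at stream[14..15]='2' -> body[6..7], body so far='3i269y2'
Chunk 3: stream[17..18]='8' size=0x8=8, data at stream[20..28]='7o0nbrvo' -> body[7..15], body so far='3i269y27o0nbrvo'
Chunk 4: stream[30..31]='3' size=0x3=3, data at stream[33..36]='kwc' -> body[15..18], body so far='3i269y27o0nbrvokwc'
Chunk 5: stream[38..39]='0' size=0 (terminator). Final body='3i269y27o0nbrvokwc' (18 bytes)

Answer: 3i269y27o0nbrvokwc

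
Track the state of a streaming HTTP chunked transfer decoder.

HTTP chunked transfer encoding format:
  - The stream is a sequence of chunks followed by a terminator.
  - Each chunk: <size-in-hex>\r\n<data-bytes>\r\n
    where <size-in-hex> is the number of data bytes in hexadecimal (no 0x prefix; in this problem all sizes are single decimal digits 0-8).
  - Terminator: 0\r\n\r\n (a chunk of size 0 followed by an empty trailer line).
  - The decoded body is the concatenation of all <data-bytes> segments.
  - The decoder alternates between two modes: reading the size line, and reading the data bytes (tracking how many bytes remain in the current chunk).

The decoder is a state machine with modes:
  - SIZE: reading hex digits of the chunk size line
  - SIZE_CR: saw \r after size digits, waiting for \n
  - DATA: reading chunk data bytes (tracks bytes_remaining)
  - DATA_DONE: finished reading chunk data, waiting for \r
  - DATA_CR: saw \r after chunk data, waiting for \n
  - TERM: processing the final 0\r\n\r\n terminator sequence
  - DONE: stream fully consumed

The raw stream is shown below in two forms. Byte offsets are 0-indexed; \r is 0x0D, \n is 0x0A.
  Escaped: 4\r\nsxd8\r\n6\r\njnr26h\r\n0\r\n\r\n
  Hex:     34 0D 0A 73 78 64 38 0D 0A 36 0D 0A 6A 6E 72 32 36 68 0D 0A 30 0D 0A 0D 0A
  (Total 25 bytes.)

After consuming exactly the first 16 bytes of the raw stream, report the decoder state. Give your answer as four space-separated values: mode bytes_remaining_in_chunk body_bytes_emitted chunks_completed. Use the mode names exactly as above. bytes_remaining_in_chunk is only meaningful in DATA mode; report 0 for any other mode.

Byte 0 = '4': mode=SIZE remaining=0 emitted=0 chunks_done=0
Byte 1 = 0x0D: mode=SIZE_CR remaining=0 emitted=0 chunks_done=0
Byte 2 = 0x0A: mode=DATA remaining=4 emitted=0 chunks_done=0
Byte 3 = 's': mode=DATA remaining=3 emitted=1 chunks_done=0
Byte 4 = 'x': mode=DATA remaining=2 emitted=2 chunks_done=0
Byte 5 = 'd': mode=DATA remaining=1 emitted=3 chunks_done=0
Byte 6 = '8': mode=DATA_DONE remaining=0 emitted=4 chunks_done=0
Byte 7 = 0x0D: mode=DATA_CR remaining=0 emitted=4 chunks_done=0
Byte 8 = 0x0A: mode=SIZE remaining=0 emitted=4 chunks_done=1
Byte 9 = '6': mode=SIZE remaining=0 emitted=4 chunks_done=1
Byte 10 = 0x0D: mode=SIZE_CR remaining=0 emitted=4 chunks_done=1
Byte 11 = 0x0A: mode=DATA remaining=6 emitted=4 chunks_done=1
Byte 12 = 'j': mode=DATA remaining=5 emitted=5 chunks_done=1
Byte 13 = 'n': mode=DATA remaining=4 emitted=6 chunks_done=1
Byte 14 = 'r': mode=DATA remaining=3 emitted=7 chunks_done=1
Byte 15 = '2': mode=DATA remaining=2 emitted=8 chunks_done=1

Answer: DATA 2 8 1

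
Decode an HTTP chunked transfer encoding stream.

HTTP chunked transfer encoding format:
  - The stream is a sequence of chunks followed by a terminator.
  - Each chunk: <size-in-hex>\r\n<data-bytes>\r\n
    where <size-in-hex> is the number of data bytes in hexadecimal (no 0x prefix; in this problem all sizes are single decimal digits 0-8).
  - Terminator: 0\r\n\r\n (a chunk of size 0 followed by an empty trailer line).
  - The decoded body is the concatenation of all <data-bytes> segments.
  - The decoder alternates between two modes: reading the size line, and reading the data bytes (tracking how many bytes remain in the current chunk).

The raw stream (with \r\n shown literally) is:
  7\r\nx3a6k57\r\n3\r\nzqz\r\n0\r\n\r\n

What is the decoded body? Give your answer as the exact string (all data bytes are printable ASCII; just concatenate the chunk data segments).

Chunk 1: stream[0..1]='7' size=0x7=7, data at stream[3..10]='x3a6k57' -> body[0..7], body so far='x3a6k57'
Chunk 2: stream[12..13]='3' size=0x3=3, data at stream[15..18]='zqz' -> body[7..10], body so far='x3a6k57zqz'
Chunk 3: stream[20..21]='0' size=0 (terminator). Final body='x3a6k57zqz' (10 bytes)

Answer: x3a6k57zqz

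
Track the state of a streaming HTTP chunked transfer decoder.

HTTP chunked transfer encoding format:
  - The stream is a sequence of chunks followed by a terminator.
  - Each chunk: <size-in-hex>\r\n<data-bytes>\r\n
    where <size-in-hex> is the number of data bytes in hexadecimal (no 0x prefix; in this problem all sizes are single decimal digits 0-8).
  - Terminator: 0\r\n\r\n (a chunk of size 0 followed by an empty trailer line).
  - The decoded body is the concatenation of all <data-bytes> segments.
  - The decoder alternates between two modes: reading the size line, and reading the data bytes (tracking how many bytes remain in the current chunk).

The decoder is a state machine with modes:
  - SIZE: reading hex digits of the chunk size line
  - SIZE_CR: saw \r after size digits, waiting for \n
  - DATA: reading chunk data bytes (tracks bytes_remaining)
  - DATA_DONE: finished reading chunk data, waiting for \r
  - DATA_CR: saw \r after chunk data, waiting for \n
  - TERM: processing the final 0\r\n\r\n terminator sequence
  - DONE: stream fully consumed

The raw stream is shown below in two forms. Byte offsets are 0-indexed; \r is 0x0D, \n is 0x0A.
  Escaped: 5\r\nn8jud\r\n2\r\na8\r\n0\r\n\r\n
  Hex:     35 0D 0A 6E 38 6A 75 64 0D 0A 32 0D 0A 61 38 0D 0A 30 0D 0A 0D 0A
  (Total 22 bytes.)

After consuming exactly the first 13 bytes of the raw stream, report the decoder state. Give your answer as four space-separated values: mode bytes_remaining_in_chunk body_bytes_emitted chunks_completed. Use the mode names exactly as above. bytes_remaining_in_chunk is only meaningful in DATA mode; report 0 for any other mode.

Answer: DATA 2 5 1

Derivation:
Byte 0 = '5': mode=SIZE remaining=0 emitted=0 chunks_done=0
Byte 1 = 0x0D: mode=SIZE_CR remaining=0 emitted=0 chunks_done=0
Byte 2 = 0x0A: mode=DATA remaining=5 emitted=0 chunks_done=0
Byte 3 = 'n': mode=DATA remaining=4 emitted=1 chunks_done=0
Byte 4 = '8': mode=DATA remaining=3 emitted=2 chunks_done=0
Byte 5 = 'j': mode=DATA remaining=2 emitted=3 chunks_done=0
Byte 6 = 'u': mode=DATA remaining=1 emitted=4 chunks_done=0
Byte 7 = 'd': mode=DATA_DONE remaining=0 emitted=5 chunks_done=0
Byte 8 = 0x0D: mode=DATA_CR remaining=0 emitted=5 chunks_done=0
Byte 9 = 0x0A: mode=SIZE remaining=0 emitted=5 chunks_done=1
Byte 10 = '2': mode=SIZE remaining=0 emitted=5 chunks_done=1
Byte 11 = 0x0D: mode=SIZE_CR remaining=0 emitted=5 chunks_done=1
Byte 12 = 0x0A: mode=DATA remaining=2 emitted=5 chunks_done=1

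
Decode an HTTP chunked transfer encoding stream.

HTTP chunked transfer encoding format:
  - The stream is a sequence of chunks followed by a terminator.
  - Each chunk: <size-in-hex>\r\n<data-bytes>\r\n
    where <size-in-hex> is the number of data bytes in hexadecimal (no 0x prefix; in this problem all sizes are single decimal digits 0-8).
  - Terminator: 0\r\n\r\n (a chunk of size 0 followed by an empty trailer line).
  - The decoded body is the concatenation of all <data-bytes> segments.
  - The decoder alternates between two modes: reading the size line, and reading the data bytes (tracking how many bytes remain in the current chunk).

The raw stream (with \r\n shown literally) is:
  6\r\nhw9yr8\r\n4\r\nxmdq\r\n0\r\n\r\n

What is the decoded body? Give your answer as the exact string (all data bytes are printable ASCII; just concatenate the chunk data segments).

Answer: hw9yr8xmdq

Derivation:
Chunk 1: stream[0..1]='6' size=0x6=6, data at stream[3..9]='hw9yr8' -> body[0..6], body so far='hw9yr8'
Chunk 2: stream[11..12]='4' size=0x4=4, data at stream[14..18]='xmdq' -> body[6..10], body so far='hw9yr8xmdq'
Chunk 3: stream[20..21]='0' size=0 (terminator). Final body='hw9yr8xmdq' (10 bytes)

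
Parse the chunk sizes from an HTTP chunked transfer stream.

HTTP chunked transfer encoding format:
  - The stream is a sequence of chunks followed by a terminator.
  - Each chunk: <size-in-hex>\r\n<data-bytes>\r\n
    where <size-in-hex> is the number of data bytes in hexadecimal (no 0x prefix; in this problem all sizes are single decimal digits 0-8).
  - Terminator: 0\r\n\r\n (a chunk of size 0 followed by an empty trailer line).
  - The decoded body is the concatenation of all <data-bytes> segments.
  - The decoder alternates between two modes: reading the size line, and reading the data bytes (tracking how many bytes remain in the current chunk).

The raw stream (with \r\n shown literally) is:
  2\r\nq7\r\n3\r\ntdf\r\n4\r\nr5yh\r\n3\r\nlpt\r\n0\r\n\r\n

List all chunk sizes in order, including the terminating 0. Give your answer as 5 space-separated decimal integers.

Chunk 1: stream[0..1]='2' size=0x2=2, data at stream[3..5]='q7' -> body[0..2], body so far='q7'
Chunk 2: stream[7..8]='3' size=0x3=3, data at stream[10..13]='tdf' -> body[2..5], body so far='q7tdf'
Chunk 3: stream[15..16]='4' size=0x4=4, data at stream[18..22]='r5yh' -> body[5..9], body so far='q7tdfr5yh'
Chunk 4: stream[24..25]='3' size=0x3=3, data at stream[27..30]='lpt' -> body[9..12], body so far='q7tdfr5yhlpt'
Chunk 5: stream[32..33]='0' size=0 (terminator). Final body='q7tdfr5yhlpt' (12 bytes)

Answer: 2 3 4 3 0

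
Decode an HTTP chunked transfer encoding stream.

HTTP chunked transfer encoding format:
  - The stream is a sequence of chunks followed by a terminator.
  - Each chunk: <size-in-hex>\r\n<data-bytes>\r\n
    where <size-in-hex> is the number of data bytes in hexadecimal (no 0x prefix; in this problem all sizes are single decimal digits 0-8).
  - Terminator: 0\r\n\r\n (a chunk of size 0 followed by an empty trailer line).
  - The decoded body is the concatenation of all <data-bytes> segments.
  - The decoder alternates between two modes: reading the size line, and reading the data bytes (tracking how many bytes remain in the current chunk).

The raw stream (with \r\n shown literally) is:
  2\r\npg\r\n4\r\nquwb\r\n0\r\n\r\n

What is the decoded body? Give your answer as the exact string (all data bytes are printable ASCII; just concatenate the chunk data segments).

Chunk 1: stream[0..1]='2' size=0x2=2, data at stream[3..5]='pg' -> body[0..2], body so far='pg'
Chunk 2: stream[7..8]='4' size=0x4=4, data at stream[10..14]='quwb' -> body[2..6], body so far='pgquwb'
Chunk 3: stream[16..17]='0' size=0 (terminator). Final body='pgquwb' (6 bytes)

Answer: pgquwb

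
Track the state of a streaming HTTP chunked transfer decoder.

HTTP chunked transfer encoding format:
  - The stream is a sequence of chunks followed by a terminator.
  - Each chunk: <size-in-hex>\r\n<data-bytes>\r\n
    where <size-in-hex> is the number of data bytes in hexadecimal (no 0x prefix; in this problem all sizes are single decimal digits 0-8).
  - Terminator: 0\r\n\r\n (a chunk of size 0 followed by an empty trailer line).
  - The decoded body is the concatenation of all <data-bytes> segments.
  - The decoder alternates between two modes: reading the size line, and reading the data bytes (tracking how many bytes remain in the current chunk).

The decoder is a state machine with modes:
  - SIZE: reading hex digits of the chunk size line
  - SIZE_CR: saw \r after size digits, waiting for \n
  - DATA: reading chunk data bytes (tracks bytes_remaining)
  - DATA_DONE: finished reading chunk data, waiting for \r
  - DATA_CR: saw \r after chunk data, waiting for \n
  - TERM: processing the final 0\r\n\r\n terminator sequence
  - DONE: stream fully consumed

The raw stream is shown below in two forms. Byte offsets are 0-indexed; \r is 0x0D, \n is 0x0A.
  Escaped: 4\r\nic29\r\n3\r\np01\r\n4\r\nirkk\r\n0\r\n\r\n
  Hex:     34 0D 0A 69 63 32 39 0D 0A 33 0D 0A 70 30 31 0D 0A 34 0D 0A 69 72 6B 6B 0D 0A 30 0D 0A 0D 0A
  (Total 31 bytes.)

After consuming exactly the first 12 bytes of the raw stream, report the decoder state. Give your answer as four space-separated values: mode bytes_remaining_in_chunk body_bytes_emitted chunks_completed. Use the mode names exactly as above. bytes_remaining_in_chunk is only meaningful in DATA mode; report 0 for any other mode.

Answer: DATA 3 4 1

Derivation:
Byte 0 = '4': mode=SIZE remaining=0 emitted=0 chunks_done=0
Byte 1 = 0x0D: mode=SIZE_CR remaining=0 emitted=0 chunks_done=0
Byte 2 = 0x0A: mode=DATA remaining=4 emitted=0 chunks_done=0
Byte 3 = 'i': mode=DATA remaining=3 emitted=1 chunks_done=0
Byte 4 = 'c': mode=DATA remaining=2 emitted=2 chunks_done=0
Byte 5 = '2': mode=DATA remaining=1 emitted=3 chunks_done=0
Byte 6 = '9': mode=DATA_DONE remaining=0 emitted=4 chunks_done=0
Byte 7 = 0x0D: mode=DATA_CR remaining=0 emitted=4 chunks_done=0
Byte 8 = 0x0A: mode=SIZE remaining=0 emitted=4 chunks_done=1
Byte 9 = '3': mode=SIZE remaining=0 emitted=4 chunks_done=1
Byte 10 = 0x0D: mode=SIZE_CR remaining=0 emitted=4 chunks_done=1
Byte 11 = 0x0A: mode=DATA remaining=3 emitted=4 chunks_done=1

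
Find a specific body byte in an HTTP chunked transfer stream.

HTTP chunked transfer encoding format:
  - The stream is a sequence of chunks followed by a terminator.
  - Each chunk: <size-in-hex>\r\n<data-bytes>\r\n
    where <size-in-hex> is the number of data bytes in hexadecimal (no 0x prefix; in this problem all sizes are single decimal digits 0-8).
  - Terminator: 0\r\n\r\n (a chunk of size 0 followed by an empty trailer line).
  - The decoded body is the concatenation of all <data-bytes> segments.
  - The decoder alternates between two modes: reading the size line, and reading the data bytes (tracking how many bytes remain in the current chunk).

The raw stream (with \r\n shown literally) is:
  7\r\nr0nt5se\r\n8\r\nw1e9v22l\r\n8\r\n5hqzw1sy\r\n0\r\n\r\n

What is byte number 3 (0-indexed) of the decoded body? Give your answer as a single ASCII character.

Chunk 1: stream[0..1]='7' size=0x7=7, data at stream[3..10]='r0nt5se' -> body[0..7], body so far='r0nt5se'
Chunk 2: stream[12..13]='8' size=0x8=8, data at stream[15..23]='w1e9v22l' -> body[7..15], body so far='r0nt5sew1e9v22l'
Chunk 3: stream[25..26]='8' size=0x8=8, data at stream[28..36]='5hqzw1sy' -> body[15..23], body so far='r0nt5sew1e9v22l5hqzw1sy'
Chunk 4: stream[38..39]='0' size=0 (terminator). Final body='r0nt5sew1e9v22l5hqzw1sy' (23 bytes)
Body byte 3 = 't'

Answer: t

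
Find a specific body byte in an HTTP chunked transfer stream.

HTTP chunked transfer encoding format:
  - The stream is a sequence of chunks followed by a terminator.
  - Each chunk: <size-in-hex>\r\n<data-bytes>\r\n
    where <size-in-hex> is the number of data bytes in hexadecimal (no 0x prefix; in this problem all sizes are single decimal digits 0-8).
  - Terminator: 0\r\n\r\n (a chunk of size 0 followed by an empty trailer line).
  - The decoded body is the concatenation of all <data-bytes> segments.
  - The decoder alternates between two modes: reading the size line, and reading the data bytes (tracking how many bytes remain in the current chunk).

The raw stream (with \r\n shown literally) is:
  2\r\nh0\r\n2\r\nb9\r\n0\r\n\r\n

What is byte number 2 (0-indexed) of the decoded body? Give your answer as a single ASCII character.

Answer: b

Derivation:
Chunk 1: stream[0..1]='2' size=0x2=2, data at stream[3..5]='h0' -> body[0..2], body so far='h0'
Chunk 2: stream[7..8]='2' size=0x2=2, data at stream[10..12]='b9' -> body[2..4], body so far='h0b9'
Chunk 3: stream[14..15]='0' size=0 (terminator). Final body='h0b9' (4 bytes)
Body byte 2 = 'b'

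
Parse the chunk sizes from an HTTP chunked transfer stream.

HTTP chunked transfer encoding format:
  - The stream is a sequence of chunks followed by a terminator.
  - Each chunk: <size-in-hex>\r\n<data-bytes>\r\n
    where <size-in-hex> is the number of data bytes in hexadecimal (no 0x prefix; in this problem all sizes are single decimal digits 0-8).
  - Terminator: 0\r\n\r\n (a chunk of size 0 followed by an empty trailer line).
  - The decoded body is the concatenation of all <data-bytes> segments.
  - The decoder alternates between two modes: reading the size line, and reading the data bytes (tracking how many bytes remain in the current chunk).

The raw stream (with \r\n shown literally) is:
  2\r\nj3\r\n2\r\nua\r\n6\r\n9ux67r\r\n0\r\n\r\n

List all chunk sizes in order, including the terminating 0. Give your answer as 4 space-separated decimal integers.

Chunk 1: stream[0..1]='2' size=0x2=2, data at stream[3..5]='j3' -> body[0..2], body so far='j3'
Chunk 2: stream[7..8]='2' size=0x2=2, data at stream[10..12]='ua' -> body[2..4], body so far='j3ua'
Chunk 3: stream[14..15]='6' size=0x6=6, data at stream[17..23]='9ux67r' -> body[4..10], body so far='j3ua9ux67r'
Chunk 4: stream[25..26]='0' size=0 (terminator). Final body='j3ua9ux67r' (10 bytes)

Answer: 2 2 6 0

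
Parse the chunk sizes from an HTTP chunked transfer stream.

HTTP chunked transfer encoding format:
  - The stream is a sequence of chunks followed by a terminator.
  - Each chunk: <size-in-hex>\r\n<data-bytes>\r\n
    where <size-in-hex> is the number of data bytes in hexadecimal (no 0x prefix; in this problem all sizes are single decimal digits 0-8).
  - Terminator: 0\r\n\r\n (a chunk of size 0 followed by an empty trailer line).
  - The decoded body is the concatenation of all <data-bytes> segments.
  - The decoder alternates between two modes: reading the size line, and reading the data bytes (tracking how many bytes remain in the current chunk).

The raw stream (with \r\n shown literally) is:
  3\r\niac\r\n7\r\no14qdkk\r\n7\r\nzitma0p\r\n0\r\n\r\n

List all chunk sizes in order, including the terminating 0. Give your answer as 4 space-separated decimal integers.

Answer: 3 7 7 0

Derivation:
Chunk 1: stream[0..1]='3' size=0x3=3, data at stream[3..6]='iac' -> body[0..3], body so far='iac'
Chunk 2: stream[8..9]='7' size=0x7=7, data at stream[11..18]='o14qdkk' -> body[3..10], body so far='iaco14qdkk'
Chunk 3: stream[20..21]='7' size=0x7=7, data at stream[23..30]='zitma0p' -> body[10..17], body so far='iaco14qdkkzitma0p'
Chunk 4: stream[32..33]='0' size=0 (terminator). Final body='iaco14qdkkzitma0p' (17 bytes)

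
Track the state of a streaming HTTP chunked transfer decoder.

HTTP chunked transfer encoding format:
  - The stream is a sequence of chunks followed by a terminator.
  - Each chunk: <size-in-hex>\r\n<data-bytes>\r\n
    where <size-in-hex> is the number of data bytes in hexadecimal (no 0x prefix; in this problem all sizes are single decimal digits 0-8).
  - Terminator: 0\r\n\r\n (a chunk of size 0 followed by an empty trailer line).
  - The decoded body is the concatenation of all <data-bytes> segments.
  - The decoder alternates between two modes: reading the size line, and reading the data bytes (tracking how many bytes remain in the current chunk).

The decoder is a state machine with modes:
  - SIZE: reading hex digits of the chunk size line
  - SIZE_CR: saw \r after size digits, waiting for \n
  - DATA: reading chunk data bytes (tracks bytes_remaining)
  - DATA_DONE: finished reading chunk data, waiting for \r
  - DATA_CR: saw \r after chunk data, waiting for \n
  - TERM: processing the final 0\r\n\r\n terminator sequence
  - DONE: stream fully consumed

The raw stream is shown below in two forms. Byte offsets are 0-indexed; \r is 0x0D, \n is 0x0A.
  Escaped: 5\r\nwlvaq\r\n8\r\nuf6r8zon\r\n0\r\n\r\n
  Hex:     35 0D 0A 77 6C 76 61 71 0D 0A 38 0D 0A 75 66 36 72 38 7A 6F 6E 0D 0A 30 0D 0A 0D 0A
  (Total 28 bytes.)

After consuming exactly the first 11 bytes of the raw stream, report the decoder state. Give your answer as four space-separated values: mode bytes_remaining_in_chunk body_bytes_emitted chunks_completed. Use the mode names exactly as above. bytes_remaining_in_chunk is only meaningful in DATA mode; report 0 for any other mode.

Answer: SIZE 0 5 1

Derivation:
Byte 0 = '5': mode=SIZE remaining=0 emitted=0 chunks_done=0
Byte 1 = 0x0D: mode=SIZE_CR remaining=0 emitted=0 chunks_done=0
Byte 2 = 0x0A: mode=DATA remaining=5 emitted=0 chunks_done=0
Byte 3 = 'w': mode=DATA remaining=4 emitted=1 chunks_done=0
Byte 4 = 'l': mode=DATA remaining=3 emitted=2 chunks_done=0
Byte 5 = 'v': mode=DATA remaining=2 emitted=3 chunks_done=0
Byte 6 = 'a': mode=DATA remaining=1 emitted=4 chunks_done=0
Byte 7 = 'q': mode=DATA_DONE remaining=0 emitted=5 chunks_done=0
Byte 8 = 0x0D: mode=DATA_CR remaining=0 emitted=5 chunks_done=0
Byte 9 = 0x0A: mode=SIZE remaining=0 emitted=5 chunks_done=1
Byte 10 = '8': mode=SIZE remaining=0 emitted=5 chunks_done=1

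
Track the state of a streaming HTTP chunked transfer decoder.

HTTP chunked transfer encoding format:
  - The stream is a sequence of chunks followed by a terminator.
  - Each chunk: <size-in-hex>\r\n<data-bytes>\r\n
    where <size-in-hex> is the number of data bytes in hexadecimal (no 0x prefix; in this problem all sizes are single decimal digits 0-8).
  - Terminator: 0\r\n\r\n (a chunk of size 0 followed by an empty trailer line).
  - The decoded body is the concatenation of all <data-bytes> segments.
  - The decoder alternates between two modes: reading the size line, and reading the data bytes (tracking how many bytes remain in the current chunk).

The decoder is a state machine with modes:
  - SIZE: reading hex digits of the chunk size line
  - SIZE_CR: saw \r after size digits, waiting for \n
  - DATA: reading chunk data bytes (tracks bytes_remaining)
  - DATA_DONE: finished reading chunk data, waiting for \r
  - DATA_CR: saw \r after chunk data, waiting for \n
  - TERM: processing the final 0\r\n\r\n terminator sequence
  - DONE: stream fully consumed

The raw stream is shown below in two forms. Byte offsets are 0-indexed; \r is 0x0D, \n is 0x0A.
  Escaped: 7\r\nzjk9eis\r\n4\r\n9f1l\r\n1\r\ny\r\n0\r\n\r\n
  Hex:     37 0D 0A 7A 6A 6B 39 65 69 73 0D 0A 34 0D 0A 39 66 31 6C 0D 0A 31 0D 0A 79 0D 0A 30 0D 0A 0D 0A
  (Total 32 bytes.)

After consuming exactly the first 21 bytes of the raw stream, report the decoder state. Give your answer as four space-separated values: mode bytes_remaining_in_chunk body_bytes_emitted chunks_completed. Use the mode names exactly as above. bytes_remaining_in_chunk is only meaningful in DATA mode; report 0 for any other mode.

Answer: SIZE 0 11 2

Derivation:
Byte 0 = '7': mode=SIZE remaining=0 emitted=0 chunks_done=0
Byte 1 = 0x0D: mode=SIZE_CR remaining=0 emitted=0 chunks_done=0
Byte 2 = 0x0A: mode=DATA remaining=7 emitted=0 chunks_done=0
Byte 3 = 'z': mode=DATA remaining=6 emitted=1 chunks_done=0
Byte 4 = 'j': mode=DATA remaining=5 emitted=2 chunks_done=0
Byte 5 = 'k': mode=DATA remaining=4 emitted=3 chunks_done=0
Byte 6 = '9': mode=DATA remaining=3 emitted=4 chunks_done=0
Byte 7 = 'e': mode=DATA remaining=2 emitted=5 chunks_done=0
Byte 8 = 'i': mode=DATA remaining=1 emitted=6 chunks_done=0
Byte 9 = 's': mode=DATA_DONE remaining=0 emitted=7 chunks_done=0
Byte 10 = 0x0D: mode=DATA_CR remaining=0 emitted=7 chunks_done=0
Byte 11 = 0x0A: mode=SIZE remaining=0 emitted=7 chunks_done=1
Byte 12 = '4': mode=SIZE remaining=0 emitted=7 chunks_done=1
Byte 13 = 0x0D: mode=SIZE_CR remaining=0 emitted=7 chunks_done=1
Byte 14 = 0x0A: mode=DATA remaining=4 emitted=7 chunks_done=1
Byte 15 = '9': mode=DATA remaining=3 emitted=8 chunks_done=1
Byte 16 = 'f': mode=DATA remaining=2 emitted=9 chunks_done=1
Byte 17 = '1': mode=DATA remaining=1 emitted=10 chunks_done=1
Byte 18 = 'l': mode=DATA_DONE remaining=0 emitted=11 chunks_done=1
Byte 19 = 0x0D: mode=DATA_CR remaining=0 emitted=11 chunks_done=1
Byte 20 = 0x0A: mode=SIZE remaining=0 emitted=11 chunks_done=2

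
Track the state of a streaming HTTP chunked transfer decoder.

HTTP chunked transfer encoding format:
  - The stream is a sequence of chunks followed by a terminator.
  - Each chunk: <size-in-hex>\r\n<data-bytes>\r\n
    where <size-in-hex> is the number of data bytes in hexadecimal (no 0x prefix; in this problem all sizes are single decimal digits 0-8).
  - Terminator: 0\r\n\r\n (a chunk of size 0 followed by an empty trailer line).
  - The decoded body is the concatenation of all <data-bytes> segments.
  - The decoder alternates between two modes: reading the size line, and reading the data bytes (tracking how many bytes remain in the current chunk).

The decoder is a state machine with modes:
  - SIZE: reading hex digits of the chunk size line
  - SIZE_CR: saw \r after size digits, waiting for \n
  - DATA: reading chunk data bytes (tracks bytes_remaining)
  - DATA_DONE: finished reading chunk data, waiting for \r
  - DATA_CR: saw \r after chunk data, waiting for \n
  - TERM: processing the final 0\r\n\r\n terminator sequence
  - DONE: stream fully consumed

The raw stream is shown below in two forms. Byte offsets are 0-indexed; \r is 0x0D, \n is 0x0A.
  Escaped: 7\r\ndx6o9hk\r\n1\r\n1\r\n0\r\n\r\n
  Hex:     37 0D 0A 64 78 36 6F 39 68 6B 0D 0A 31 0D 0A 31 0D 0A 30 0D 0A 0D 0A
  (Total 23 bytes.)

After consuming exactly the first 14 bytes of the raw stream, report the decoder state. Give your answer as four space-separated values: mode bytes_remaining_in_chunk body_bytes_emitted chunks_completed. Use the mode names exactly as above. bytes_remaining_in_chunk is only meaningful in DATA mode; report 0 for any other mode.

Byte 0 = '7': mode=SIZE remaining=0 emitted=0 chunks_done=0
Byte 1 = 0x0D: mode=SIZE_CR remaining=0 emitted=0 chunks_done=0
Byte 2 = 0x0A: mode=DATA remaining=7 emitted=0 chunks_done=0
Byte 3 = 'd': mode=DATA remaining=6 emitted=1 chunks_done=0
Byte 4 = 'x': mode=DATA remaining=5 emitted=2 chunks_done=0
Byte 5 = '6': mode=DATA remaining=4 emitted=3 chunks_done=0
Byte 6 = 'o': mode=DATA remaining=3 emitted=4 chunks_done=0
Byte 7 = '9': mode=DATA remaining=2 emitted=5 chunks_done=0
Byte 8 = 'h': mode=DATA remaining=1 emitted=6 chunks_done=0
Byte 9 = 'k': mode=DATA_DONE remaining=0 emitted=7 chunks_done=0
Byte 10 = 0x0D: mode=DATA_CR remaining=0 emitted=7 chunks_done=0
Byte 11 = 0x0A: mode=SIZE remaining=0 emitted=7 chunks_done=1
Byte 12 = '1': mode=SIZE remaining=0 emitted=7 chunks_done=1
Byte 13 = 0x0D: mode=SIZE_CR remaining=0 emitted=7 chunks_done=1

Answer: SIZE_CR 0 7 1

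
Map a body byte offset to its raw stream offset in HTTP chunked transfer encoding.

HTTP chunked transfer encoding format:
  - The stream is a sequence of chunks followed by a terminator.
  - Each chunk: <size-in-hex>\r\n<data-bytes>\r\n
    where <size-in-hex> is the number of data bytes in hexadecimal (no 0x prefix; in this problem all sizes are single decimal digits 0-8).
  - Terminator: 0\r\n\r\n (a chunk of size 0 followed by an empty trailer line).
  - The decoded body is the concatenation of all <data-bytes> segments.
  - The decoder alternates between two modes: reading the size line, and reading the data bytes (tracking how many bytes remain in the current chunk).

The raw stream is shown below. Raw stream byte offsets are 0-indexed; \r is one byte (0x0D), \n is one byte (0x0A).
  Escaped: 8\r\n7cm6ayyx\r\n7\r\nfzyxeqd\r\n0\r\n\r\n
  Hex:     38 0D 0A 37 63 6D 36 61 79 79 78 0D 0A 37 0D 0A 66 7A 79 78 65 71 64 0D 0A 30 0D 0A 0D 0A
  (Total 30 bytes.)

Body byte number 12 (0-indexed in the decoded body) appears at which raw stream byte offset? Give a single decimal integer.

Chunk 1: stream[0..1]='8' size=0x8=8, data at stream[3..11]='7cm6ayyx' -> body[0..8], body so far='7cm6ayyx'
Chunk 2: stream[13..14]='7' size=0x7=7, data at stream[16..23]='fzyxeqd' -> body[8..15], body so far='7cm6ayyxfzyxeqd'
Chunk 3: stream[25..26]='0' size=0 (terminator). Final body='7cm6ayyxfzyxeqd' (15 bytes)
Body byte 12 at stream offset 20

Answer: 20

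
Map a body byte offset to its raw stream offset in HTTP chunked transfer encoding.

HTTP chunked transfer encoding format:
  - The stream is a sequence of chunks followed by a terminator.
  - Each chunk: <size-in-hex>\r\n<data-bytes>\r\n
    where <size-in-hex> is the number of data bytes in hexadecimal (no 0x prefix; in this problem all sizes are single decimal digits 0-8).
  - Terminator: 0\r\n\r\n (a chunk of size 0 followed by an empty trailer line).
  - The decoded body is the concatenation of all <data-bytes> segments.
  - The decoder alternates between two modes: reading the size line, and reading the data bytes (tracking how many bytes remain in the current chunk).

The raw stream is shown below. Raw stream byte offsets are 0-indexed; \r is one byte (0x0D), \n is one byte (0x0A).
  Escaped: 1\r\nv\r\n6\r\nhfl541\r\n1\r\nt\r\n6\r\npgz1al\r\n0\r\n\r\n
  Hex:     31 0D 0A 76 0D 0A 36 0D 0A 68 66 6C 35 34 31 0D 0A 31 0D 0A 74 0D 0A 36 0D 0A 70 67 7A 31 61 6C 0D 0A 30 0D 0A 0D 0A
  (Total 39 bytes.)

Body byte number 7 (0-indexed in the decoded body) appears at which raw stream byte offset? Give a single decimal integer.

Chunk 1: stream[0..1]='1' size=0x1=1, data at stream[3..4]='v' -> body[0..1], body so far='v'
Chunk 2: stream[6..7]='6' size=0x6=6, data at stream[9..15]='hfl541' -> body[1..7], body so far='vhfl541'
Chunk 3: stream[17..18]='1' size=0x1=1, data at stream[20..21]='t' -> body[7..8], body so far='vhfl541t'
Chunk 4: stream[23..24]='6' size=0x6=6, data at stream[26..32]='pgz1al' -> body[8..14], body so far='vhfl541tpgz1al'
Chunk 5: stream[34..35]='0' size=0 (terminator). Final body='vhfl541tpgz1al' (14 bytes)
Body byte 7 at stream offset 20

Answer: 20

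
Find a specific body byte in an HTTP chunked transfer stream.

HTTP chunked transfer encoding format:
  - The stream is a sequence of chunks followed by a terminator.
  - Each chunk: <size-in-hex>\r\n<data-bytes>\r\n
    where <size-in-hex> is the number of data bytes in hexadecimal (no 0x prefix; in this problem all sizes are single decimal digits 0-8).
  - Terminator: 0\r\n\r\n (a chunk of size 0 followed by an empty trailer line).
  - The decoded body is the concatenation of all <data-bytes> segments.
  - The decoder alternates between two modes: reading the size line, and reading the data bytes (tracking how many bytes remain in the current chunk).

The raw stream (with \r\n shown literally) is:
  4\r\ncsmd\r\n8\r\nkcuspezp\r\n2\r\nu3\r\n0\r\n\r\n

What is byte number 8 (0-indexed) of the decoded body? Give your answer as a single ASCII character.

Answer: p

Derivation:
Chunk 1: stream[0..1]='4' size=0x4=4, data at stream[3..7]='csmd' -> body[0..4], body so far='csmd'
Chunk 2: stream[9..10]='8' size=0x8=8, data at stream[12..20]='kcuspezp' -> body[4..12], body so far='csmdkcuspezp'
Chunk 3: stream[22..23]='2' size=0x2=2, data at stream[25..27]='u3' -> body[12..14], body so far='csmdkcuspezpu3'
Chunk 4: stream[29..30]='0' size=0 (terminator). Final body='csmdkcuspezpu3' (14 bytes)
Body byte 8 = 'p'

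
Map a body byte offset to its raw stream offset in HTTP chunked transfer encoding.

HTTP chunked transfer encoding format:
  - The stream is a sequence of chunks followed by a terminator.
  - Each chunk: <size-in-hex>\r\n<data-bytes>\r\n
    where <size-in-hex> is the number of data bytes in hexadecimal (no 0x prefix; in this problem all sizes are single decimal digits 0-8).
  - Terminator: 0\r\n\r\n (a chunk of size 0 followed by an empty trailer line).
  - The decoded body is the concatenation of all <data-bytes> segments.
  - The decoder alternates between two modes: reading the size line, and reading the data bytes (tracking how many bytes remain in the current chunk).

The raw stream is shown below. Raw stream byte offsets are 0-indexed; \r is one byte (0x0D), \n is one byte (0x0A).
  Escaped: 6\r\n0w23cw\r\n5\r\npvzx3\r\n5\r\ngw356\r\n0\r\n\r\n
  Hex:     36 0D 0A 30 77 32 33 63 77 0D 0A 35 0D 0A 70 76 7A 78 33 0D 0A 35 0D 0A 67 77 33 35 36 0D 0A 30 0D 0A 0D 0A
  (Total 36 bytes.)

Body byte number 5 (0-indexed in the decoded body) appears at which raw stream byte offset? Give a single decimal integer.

Answer: 8

Derivation:
Chunk 1: stream[0..1]='6' size=0x6=6, data at stream[3..9]='0w23cw' -> body[0..6], body so far='0w23cw'
Chunk 2: stream[11..12]='5' size=0x5=5, data at stream[14..19]='pvzx3' -> body[6..11], body so far='0w23cwpvzx3'
Chunk 3: stream[21..22]='5' size=0x5=5, data at stream[24..29]='gw356' -> body[11..16], body so far='0w23cwpvzx3gw356'
Chunk 4: stream[31..32]='0' size=0 (terminator). Final body='0w23cwpvzx3gw356' (16 bytes)
Body byte 5 at stream offset 8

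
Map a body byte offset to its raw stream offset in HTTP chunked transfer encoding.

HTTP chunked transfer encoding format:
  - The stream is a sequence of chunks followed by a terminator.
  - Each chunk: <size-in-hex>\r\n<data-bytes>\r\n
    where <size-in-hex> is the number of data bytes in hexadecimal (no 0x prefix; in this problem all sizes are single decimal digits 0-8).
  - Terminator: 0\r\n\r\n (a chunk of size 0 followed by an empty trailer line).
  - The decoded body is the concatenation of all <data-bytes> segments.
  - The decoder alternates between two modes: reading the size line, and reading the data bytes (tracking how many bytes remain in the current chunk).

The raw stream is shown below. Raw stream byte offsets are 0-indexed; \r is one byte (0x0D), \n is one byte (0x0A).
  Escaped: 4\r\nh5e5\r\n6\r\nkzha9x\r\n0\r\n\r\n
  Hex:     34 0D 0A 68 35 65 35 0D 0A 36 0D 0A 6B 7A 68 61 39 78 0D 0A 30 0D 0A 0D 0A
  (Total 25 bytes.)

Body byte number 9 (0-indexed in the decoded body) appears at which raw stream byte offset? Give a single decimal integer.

Answer: 17

Derivation:
Chunk 1: stream[0..1]='4' size=0x4=4, data at stream[3..7]='h5e5' -> body[0..4], body so far='h5e5'
Chunk 2: stream[9..10]='6' size=0x6=6, data at stream[12..18]='kzha9x' -> body[4..10], body so far='h5e5kzha9x'
Chunk 3: stream[20..21]='0' size=0 (terminator). Final body='h5e5kzha9x' (10 bytes)
Body byte 9 at stream offset 17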